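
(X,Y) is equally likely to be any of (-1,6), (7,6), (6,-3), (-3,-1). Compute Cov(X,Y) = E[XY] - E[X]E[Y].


E[X]=9/4, E[Y]=2, E[XY]=21/4
Cov(X,Y) = E[XY] - E[X]E[Y] = 21/4 - 9/4*2 = 3/4

3/4


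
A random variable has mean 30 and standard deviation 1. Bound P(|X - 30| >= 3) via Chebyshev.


k = 3/1 = 3
Chebyshev: P(|X-mu| >= k*sigma) <= 1/k^2 = 1/3^2 = 1/9

1/9


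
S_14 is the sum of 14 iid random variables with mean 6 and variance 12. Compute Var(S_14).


By independence, Var(S_n) = n*Var(X_1) = 14*12 = 168

168


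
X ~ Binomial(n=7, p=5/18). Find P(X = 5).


P(X=5) = C(7,5) * p^5 * (1-p)^2
= 21 * 3125/1889568 * 169/324
= 3696875/204073344

3696875/204073344


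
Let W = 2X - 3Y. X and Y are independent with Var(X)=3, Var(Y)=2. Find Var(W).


Independence => Cov(X,Y)=0
Var(2X - 3Y) = 2^2*Var(X) + (-3)^2*Var(Y)
= 4*3 + 9*2 = 30

30


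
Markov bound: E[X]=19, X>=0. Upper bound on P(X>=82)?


Markov: P(X >= a) <= E[X]/a
P(X >= 82) <= 19/82

19/82


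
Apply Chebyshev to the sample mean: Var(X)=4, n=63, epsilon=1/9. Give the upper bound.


Var(Xbar) = Var(X)/n = 4/63
Chebyshev: P(|Xbar-mu| >= 1/9) <= Var(Xbar)/(1/9)^2 = (4/63)/(1/81) = 36/7
Bound exceeds 1, so trivial bound: 1

1


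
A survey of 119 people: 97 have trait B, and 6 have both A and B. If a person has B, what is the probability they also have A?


P(A|B) = P(A∩B)/P(B) = (6/119)/(97/119) = 6/97

6/97


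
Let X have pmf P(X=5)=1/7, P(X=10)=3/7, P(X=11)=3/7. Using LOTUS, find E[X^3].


E[X^3] = sum(g(x)*P(x))
= 125*1/7 + 1000*3/7 + 1331*3/7
= 7118/7

7118/7


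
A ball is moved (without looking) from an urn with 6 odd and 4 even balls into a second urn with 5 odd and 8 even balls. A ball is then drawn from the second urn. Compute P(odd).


P(transfer odd) = 6/10 = 3/5; P(transfer even) = 2/5
If odd transferred: Urn II has 6 odd of 14, so P(odd|odd moved) = 3/7
If even transferred: Urn II has 5 odd of 14, so P(odd|even moved) = 5/14
By total probability: P(odd) = 3/5*3/7 + 2/5*5/14 = 2/5

2/5


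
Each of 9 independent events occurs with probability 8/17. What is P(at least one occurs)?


P(at least one) = 1 - P(none)
P(none) = (1 - 8/17)^9 = (9/17)^9 = 387420489/118587876497
P(at least one) = 1 - 387420489/118587876497 = 118200456008/118587876497

118200456008/118587876497


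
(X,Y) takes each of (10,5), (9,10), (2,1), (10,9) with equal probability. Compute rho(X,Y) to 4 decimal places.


Cov(X,Y) = 9.5625, Var(X) = 11.1875, Var(Y) = 12.6875
rho = Cov/(sqrt(VarX)*sqrt(VarY)) = 0.8026

0.8026


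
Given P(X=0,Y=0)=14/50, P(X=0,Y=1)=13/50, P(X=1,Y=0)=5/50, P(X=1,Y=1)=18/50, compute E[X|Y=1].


P(Y=1) = 31/50
E[X|Y=1] = (0*13 + 1*18)/31 = 18/31

18/31


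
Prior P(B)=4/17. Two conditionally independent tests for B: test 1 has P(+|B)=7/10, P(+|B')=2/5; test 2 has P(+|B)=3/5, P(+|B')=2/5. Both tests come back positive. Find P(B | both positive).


After test 1: P(+) = 7/10*4/17 + 2/5*13/17 = 8/17
P(B|+) = (14/85)/(8/17) = 7/20
After test 2 (use post1 as new prior): P(+) = 3/5*7/20 + 2/5*13/20 = 47/100
P(B|+,+) = (21/100)/(47/100) = 21/47

21/47


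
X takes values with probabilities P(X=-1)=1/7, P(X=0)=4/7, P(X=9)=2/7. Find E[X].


E[X] = sum(x * P(x))
= -1*1/7 + 0*4/7 + 9*2/7
= 17/7

17/7


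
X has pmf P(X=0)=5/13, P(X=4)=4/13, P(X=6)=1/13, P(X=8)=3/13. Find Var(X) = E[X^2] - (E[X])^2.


E[X] = 46/13, E[X^2] = 292/13
Var(X) = E[X^2] - (E[X])^2 = 292/13 - (46/13)^2 = 1680/169

1680/169


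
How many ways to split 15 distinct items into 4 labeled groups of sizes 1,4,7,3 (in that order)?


15! = 1307674368000
Denominator: 1!=1 * 4!=24 * 7!=5040 * 3!=6
Coefficient = 1307674368000 / 725760 = 1801800

1801800


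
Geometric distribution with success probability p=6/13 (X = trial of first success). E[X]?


For geometric (trials until first success), E[X] = 1/p = 1/(6/13) = 13/6

13/6


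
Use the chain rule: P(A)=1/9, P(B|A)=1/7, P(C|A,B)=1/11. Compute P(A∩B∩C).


P(A∩B∩C) = P(A) * P(B|A) * P(C|A∩B)
= 1/9 * 1/7 * 1/11
= 1/63 * 1/11 = 1/693

1/693


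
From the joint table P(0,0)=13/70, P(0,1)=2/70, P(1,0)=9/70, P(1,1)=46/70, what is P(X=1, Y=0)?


Read from table: P(X=1, Y=0) = 9/70

9/70


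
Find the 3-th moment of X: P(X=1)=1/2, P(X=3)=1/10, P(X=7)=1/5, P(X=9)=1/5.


E[X^3] = sum(x^3 * P(x))
= 1*1/2 + 27*1/10 + 343*1/5 + 729*1/5
= 1088/5

1088/5


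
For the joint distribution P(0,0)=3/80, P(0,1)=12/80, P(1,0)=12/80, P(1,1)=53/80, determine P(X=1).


P(X=1) = P(1,0)+P(1,1) = 12/80 + 53/80 = 65/80 = 13/16

13/16


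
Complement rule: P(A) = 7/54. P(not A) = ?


P(A') = 1 - P(A) = 1 - 7/54 = 47/54

47/54


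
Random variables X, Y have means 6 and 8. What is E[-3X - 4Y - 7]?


E[-3X - 4Y - 7] = -3*E[X] - 4*E[Y] - 7
= (-3)*(6) + (-4)*(8) + (-7)
= -18 - 32 - 7 = -57

-57


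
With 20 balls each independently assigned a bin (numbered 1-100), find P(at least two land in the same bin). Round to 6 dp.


P(all different) = prod((100-i)/100 for i=0..19) = 0.130400
P(at least one match) = 1 - 0.130400 = 0.869600

0.869600


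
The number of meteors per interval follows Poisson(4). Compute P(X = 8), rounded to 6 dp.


P(X=8) = e^(-4) * 4^8 / 8!
≈ 0.01831563889 * 65536 / 40320
≈ 0.029770

0.029770


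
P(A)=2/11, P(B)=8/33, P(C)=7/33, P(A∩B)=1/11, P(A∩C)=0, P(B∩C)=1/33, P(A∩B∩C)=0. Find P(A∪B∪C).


P(A∪B∪C) = P(A)+P(B)+P(C) - P(AB)-P(AC)-P(BC) + P(ABC)
= 2/11+8/33+7/33 - 1/11-0-1/33 + 0
= 17/33

17/33


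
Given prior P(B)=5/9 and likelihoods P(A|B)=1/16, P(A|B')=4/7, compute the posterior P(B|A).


P(A) = P(A|B)P(B) + P(A|B')P(B') = 1/16*5/9 + 4/7*4/9 = 97/336
P(B|A) = P(A|B)P(B)/P(A) = (5/144)/(97/336) = 35/291

35/291


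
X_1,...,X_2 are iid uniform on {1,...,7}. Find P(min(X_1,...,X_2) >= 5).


P(min >= 5) = P(all X_i >= 5) = (P(X_1 >= 5))^2
= (3/7)^2 = 9/49

9/49


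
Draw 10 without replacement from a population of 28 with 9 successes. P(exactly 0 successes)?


P(X=0) = C(9,0)*C(19,10) / C(28,10)
= 1*92378 / 13123110
= 92378/13123110 = 17/2415

17/2415


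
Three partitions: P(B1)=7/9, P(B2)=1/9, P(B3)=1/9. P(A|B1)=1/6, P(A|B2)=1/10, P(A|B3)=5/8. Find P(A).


P(A) = P(A|B1)P(B1) + P(A|B2)P(B2) + P(A|B3)P(B3)
= 1/6*7/9 + 1/10*1/9 + 5/8*1/9
= 7/54 + 1/90 + 5/72 = 227/1080

227/1080


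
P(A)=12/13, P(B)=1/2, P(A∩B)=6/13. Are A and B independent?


P(A)*P(B) = 12/13*1/2 = 6/13
P(A∩B) = 6/13, which equals P(A)P(B), so independent

Yes, A and B are independent


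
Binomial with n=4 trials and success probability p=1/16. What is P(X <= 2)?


P(X<=2) = P(X=0) + P(X=1) + P(X=2)
= 50625/65536 + 3375/16384 + 675/32768
= 65475/65536

65475/65536


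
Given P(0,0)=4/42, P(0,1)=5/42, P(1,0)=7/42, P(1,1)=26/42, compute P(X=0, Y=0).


Read from table: P(X=0, Y=0) = 4/42 = 2/21

2/21


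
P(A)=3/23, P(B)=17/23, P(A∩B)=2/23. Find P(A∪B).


P(A∪B) = P(A) + P(B) - P(A∩B)
= 3/23 + 17/23 - 2/23 = 18/23

18/23


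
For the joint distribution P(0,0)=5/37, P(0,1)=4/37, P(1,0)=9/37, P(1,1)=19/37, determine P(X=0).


P(X=0) = P(0,0)+P(0,1) = 5/37 + 4/37 = 9/37

9/37


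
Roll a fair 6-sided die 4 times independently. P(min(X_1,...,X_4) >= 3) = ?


P(min >= 3) = P(all X_i >= 3) = (P(X_1 >= 3))^4
= (4/6)^4 = (2/3)^4 = 16/81

16/81


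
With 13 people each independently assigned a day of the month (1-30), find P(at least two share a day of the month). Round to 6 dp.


P(all different) = prod((30-i)/30 for i=0..12) = 0.046775
P(at least one match) = 1 - 0.046775 = 0.953225

0.953225


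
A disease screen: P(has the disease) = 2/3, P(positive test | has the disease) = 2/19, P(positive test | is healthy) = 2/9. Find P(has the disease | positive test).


P(A) = P(A|B)P(B) + P(A|B')P(B') = 2/19*2/3 + 2/9*1/3 = 74/513
P(B|A) = P(A|B)P(B)/P(A) = (4/57)/(74/513) = 18/37

18/37


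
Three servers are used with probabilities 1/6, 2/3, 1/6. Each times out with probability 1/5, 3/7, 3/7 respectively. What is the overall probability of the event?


P(A) = P(A|B1)P(B1) + P(A|B2)P(B2) + P(A|B3)P(B3)
= 1/5*1/6 + 3/7*2/3 + 3/7*1/6
= 1/30 + 2/7 + 1/14 = 41/105

41/105


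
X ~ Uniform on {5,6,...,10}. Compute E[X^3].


E[X^3] = (1/6) * sum(x^3 for x=5..10)
= 2925/6 = 975/2

975/2


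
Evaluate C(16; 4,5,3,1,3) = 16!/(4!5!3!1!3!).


16! = 20922789888000
Denominator: 4!=24 * 5!=120 * 3!=6 * 1!=1 * 3!=6
Coefficient = 20922789888000 / 103680 = 201801600

201801600


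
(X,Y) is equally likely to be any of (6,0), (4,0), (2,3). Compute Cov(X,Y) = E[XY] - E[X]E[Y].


E[X]=4, E[Y]=1, E[XY]=2
Cov(X,Y) = E[XY] - E[X]E[Y] = 2 - 4*1 = -2

-2


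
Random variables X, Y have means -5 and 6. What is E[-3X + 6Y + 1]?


E[-3X + 6Y + 1] = -3*E[X] + 6*E[Y] + 1
= (-3)*(-5) + (6)*(6) + (1)
= 15 + 36 + 1 = 52

52


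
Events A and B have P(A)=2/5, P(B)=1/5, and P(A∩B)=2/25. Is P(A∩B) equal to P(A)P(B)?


P(A)*P(B) = 2/5*1/5 = 2/25
P(A∩B) = 2/25, which equals P(A)P(B), so independent

Yes, A and B are independent


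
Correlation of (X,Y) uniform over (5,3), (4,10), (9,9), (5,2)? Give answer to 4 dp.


Cov(X,Y) = 2.0000, Var(X) = 3.6875, Var(Y) = 12.5000
rho = Cov/(sqrt(VarX)*sqrt(VarY)) = 0.2946

0.2946


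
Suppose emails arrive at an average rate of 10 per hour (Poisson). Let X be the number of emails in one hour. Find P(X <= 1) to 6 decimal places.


P(X<=1) = e^(-10)*10^0/0! + e^(-10)*10^1/1!
≈ 0.0000453999 + 0.0004539993
= 0.0004993992
≈ 0.000499

0.000499


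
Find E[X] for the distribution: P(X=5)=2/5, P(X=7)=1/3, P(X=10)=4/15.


E[X] = sum(x * P(x))
= 5*2/5 + 7*1/3 + 10*4/15
= 7

7


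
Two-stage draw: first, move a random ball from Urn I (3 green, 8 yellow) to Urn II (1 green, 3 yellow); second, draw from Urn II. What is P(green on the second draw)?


P(transfer green) = 3/11; P(transfer yellow) = 8/11
If green transferred: Urn II has 2 green of 5, so P(green|green moved) = 2/5
If yellow transferred: Urn II has 1 green of 5, so P(green|yellow moved) = 1/5
By total probability: P(green) = 3/11*2/5 + 8/11*1/5 = 14/55

14/55


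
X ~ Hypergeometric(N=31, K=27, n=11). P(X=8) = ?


P(X=8) = C(27,8)*C(4,3) / C(31,11)
= 2220075*4 / 84672315
= 8880300/84672315 = 660/6293

660/6293


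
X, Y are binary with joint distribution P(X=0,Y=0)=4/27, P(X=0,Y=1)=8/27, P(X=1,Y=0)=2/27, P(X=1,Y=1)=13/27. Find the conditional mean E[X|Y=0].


P(Y=0) = 6/27
E[X|Y=0] = (0*4 + 1*2)/6 = 2/6 = 1/3

1/3


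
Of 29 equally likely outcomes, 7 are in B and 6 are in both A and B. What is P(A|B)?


P(A|B) = P(A∩B)/P(B) = (6/29)/(7/29) = 6/7

6/7


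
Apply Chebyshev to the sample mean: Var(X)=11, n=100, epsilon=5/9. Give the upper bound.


Var(Xbar) = Var(X)/n = 11/100
Chebyshev: P(|Xbar-mu| >= 5/9) <= Var(Xbar)/(5/9)^2 = (11/100)/(25/81) = 891/2500

891/2500


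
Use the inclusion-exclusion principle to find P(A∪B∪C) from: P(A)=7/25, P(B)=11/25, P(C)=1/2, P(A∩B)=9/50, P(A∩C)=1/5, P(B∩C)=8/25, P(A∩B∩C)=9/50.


P(A∪B∪C) = P(A)+P(B)+P(C) - P(AB)-P(AC)-P(BC) + P(ABC)
= 7/25+11/25+1/2 - 9/50-1/5-8/25 + 9/50
= 7/10

7/10


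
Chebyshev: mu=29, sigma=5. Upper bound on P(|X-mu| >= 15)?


k = 15/5 = 3
Chebyshev: P(|X-mu| >= k*sigma) <= 1/k^2 = 1/3^2 = 1/9

1/9


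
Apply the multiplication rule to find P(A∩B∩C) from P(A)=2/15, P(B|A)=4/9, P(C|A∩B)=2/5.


P(A∩B∩C) = P(A) * P(B|A) * P(C|A∩B)
= 2/15 * 4/9 * 2/5
= 8/135 * 2/5 = 16/675

16/675


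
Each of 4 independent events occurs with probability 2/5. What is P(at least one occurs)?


P(at least one) = 1 - P(none)
P(none) = (1 - 2/5)^4 = (3/5)^4 = 81/625
P(at least one) = 1 - 81/625 = 544/625

544/625


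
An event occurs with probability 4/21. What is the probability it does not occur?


P(A') = 1 - P(A) = 1 - 4/21 = 17/21

17/21


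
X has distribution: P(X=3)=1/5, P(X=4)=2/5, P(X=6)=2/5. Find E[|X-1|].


E[|X-1|] = sum(g(x)*P(x))
= 2*1/5 + 3*2/5 + 5*2/5
= 18/5

18/5


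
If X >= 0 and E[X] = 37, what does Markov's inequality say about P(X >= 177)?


Markov: P(X >= a) <= E[X]/a
P(X >= 177) <= 37/177

37/177


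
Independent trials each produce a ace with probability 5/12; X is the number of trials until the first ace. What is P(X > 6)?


P(X > 6) = P(first 6 trials all fail) = (1-p)^6 = (7/12)^6 = 117649/2985984

117649/2985984


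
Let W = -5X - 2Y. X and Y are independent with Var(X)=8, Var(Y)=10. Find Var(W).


Independence => Cov(X,Y)=0
Var(-5X - 2Y) = (-5)^2*Var(X) + (-2)^2*Var(Y)
= 25*8 + 4*10 = 240

240


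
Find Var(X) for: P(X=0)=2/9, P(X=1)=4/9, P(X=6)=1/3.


E[X] = 22/9, E[X^2] = 112/9
Var(X) = E[X^2] - (E[X])^2 = 112/9 - (22/9)^2 = 524/81

524/81


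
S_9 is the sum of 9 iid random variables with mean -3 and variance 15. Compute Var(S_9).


By independence, Var(S_n) = n*Var(X_1) = 9*15 = 135

135


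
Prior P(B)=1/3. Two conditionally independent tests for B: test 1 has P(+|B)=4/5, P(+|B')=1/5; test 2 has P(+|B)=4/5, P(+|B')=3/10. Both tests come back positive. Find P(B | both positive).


After test 1: P(+) = 4/5*1/3 + 1/5*2/3 = 2/5
P(B|+) = (4/15)/(2/5) = 2/3
After test 2 (use post1 as new prior): P(+) = 4/5*2/3 + 3/10*1/3 = 19/30
P(B|+,+) = (8/15)/(19/30) = 16/19

16/19


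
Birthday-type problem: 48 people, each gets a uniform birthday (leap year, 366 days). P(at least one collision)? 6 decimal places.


P(all different) = prod((366-i)/366 for i=0..47) = 0.039768
P(at least one match) = 1 - 0.039768 = 0.960232

0.960232


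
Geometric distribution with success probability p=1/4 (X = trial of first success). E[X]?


For geometric (trials until first success), E[X] = 1/p = 1/(1/4) = 4

4


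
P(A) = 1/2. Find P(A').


P(A') = 1 - P(A) = 1 - 1/2 = 1/2

1/2


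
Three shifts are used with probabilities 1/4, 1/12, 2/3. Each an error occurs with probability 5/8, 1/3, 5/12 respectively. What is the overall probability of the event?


P(A) = P(A|B1)P(B1) + P(A|B2)P(B2) + P(A|B3)P(B3)
= 5/8*1/4 + 1/3*1/12 + 5/12*2/3
= 5/32 + 1/36 + 5/18 = 133/288

133/288


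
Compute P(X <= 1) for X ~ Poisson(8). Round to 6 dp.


P(X<=1) = e^(-8)*8^0/0! + e^(-8)*8^1/1!
≈ 0.0003354626 + 0.0026837010
= 0.0030191636
≈ 0.003019

0.003019


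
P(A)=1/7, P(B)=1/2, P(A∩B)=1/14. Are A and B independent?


P(A)*P(B) = 1/7*1/2 = 1/14
P(A∩B) = 1/14, which equals P(A)P(B), so independent

Yes, A and B are independent


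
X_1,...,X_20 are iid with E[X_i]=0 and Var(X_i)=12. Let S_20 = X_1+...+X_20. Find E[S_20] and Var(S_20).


E[S_n] = n*mu = 20*0 = 0
Var(S_n) = n*sigma^2 = 20*12 = 240

E[S_20]=0, Var(S_20)=240


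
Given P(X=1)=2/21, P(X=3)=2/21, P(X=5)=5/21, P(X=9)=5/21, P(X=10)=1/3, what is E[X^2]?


E[X^2] = sum(g(x)*P(x))
= 1*2/21 + 9*2/21 + 25*5/21 + 81*5/21 + 100*1/3
= 1250/21

1250/21


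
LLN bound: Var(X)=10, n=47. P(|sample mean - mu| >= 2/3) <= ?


Var(Xbar) = Var(X)/n = 10/47
Chebyshev: P(|Xbar-mu| >= 2/3) <= Var(Xbar)/(2/3)^2 = (10/47)/(4/9) = 45/94

45/94


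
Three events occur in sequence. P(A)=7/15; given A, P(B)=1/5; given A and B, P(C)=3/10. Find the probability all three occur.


P(A∩B∩C) = P(A) * P(B|A) * P(C|A∩B)
= 7/15 * 1/5 * 3/10
= 7/75 * 3/10 = 7/250

7/250


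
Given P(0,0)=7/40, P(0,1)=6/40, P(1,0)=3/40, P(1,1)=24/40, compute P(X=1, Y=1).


Read from table: P(X=1, Y=1) = 24/40 = 3/5

3/5


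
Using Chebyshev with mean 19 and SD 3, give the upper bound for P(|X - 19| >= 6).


k = 6/3 = 2
Chebyshev: P(|X-mu| >= k*sigma) <= 1/k^2 = 1/2^2 = 1/4

1/4


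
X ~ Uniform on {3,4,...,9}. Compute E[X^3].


E[X^3] = (1/7) * sum(x^3 for x=3..9)
= 2016/7 = 288

288


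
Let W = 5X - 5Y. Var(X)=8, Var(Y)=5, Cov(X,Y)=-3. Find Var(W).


Var(5X - 5Y) = 5^2*Var(X) + (-5)^2*Var(Y) + 2*5*(-5)*Cov(X,Y)
= 25*8 + 25*5 - 50*(-3)
= 200 + 125 + 150 = 475

475


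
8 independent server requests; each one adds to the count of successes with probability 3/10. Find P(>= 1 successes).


P(at least one) = 1 - P(none)
P(none) = (1 - 3/10)^8 = (7/10)^8 = 5764801/100000000
P(at least one) = 1 - 5764801/100000000 = 94235199/100000000

94235199/100000000


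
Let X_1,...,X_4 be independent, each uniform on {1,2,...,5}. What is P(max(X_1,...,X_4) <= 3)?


P(max <= 3) = P(all X_i <= 3) = (P(X_1 <= 3))^4
= (3/5)^4 = 81/625

81/625


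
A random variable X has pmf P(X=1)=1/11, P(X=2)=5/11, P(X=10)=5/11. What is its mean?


E[X] = sum(x * P(x))
= 1*1/11 + 2*5/11 + 10*5/11
= 61/11

61/11


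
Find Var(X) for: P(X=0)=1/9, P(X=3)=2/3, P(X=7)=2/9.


E[X] = 32/9, E[X^2] = 152/9
Var(X) = E[X^2] - (E[X])^2 = 152/9 - (32/9)^2 = 344/81

344/81


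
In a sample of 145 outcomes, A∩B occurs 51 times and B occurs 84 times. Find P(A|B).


P(A|B) = P(A∩B)/P(B) = (51/145)/(84/145) = 51/84 = 17/28

17/28


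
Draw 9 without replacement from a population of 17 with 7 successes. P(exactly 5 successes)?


P(X=5) = C(7,5)*C(10,4) / C(17,9)
= 21*210 / 24310
= 4410/24310 = 441/2431

441/2431


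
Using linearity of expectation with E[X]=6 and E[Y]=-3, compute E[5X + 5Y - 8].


E[5X + 5Y - 8] = 5*E[X] + 5*E[Y] - 8
= (5)*(6) + (5)*(-3) + (-8)
= 30 - 15 - 8 = 7

7


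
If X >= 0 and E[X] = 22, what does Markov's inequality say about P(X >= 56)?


Markov: P(X >= a) <= E[X]/a
P(X >= 56) <= 22/56 = 11/28

11/28


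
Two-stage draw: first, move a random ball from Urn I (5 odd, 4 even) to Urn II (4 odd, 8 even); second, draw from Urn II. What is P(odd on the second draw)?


P(transfer odd) = 5/9; P(transfer even) = 4/9
If odd transferred: Urn II has 5 odd of 13, so P(odd|odd moved) = 5/13
If even transferred: Urn II has 4 odd of 13, so P(odd|even moved) = 4/13
By total probability: P(odd) = 5/9*5/13 + 4/9*4/13 = 41/117

41/117


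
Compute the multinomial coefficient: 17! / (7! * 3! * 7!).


17! = 355687428096000
Denominator: 7!=5040 * 3!=6 * 7!=5040
Coefficient = 355687428096000 / 152409600 = 2333760

2333760


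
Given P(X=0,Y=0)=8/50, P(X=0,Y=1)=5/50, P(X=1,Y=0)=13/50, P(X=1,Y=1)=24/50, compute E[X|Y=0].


P(Y=0) = 21/50
E[X|Y=0] = (0*8 + 1*13)/21 = 13/21

13/21


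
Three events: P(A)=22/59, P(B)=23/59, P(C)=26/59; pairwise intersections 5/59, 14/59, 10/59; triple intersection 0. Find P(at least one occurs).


P(A∪B∪C) = P(A)+P(B)+P(C) - P(AB)-P(AC)-P(BC) + P(ABC)
= 22/59+23/59+26/59 - 5/59-14/59-10/59 + 0
= 42/59

42/59


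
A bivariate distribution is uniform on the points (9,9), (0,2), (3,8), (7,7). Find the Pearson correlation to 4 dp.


Cov(X,Y) = 7.6250, Var(X) = 12.1875, Var(Y) = 7.2500
rho = Cov/(sqrt(VarX)*sqrt(VarY)) = 0.8112

0.8112


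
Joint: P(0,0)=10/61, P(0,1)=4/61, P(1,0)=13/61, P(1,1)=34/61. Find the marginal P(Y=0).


P(Y=0) = P(0,0)+P(1,0) = 10/61 + 13/61 = 23/61

23/61


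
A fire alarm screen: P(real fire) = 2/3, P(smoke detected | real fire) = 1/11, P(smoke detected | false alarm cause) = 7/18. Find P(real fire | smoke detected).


P(A) = P(A|B)P(B) + P(A|B')P(B') = 1/11*2/3 + 7/18*1/3 = 113/594
P(B|A) = P(A|B)P(B)/P(A) = (2/33)/(113/594) = 36/113

36/113


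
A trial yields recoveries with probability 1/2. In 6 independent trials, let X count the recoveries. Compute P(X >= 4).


P(X>=4) = P(X=4) + P(X=5) + P(X=6)
= 15/64 + 3/32 + 1/64
= 11/32

11/32


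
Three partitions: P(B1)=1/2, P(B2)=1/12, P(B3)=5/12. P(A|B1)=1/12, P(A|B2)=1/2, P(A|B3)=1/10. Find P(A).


P(A) = P(A|B1)P(B1) + P(A|B2)P(B2) + P(A|B3)P(B3)
= 1/12*1/2 + 1/2*1/12 + 1/10*5/12
= 1/24 + 1/24 + 1/24 = 1/8

1/8


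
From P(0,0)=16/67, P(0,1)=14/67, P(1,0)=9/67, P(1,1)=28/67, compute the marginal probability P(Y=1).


P(Y=1) = P(0,1)+P(1,1) = 14/67 + 28/67 = 42/67

42/67


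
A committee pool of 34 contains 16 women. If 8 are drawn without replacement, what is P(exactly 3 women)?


P(X=3) = C(16,3)*C(18,5) / C(34,8)
= 560*8568 / 18156204
= 4798080/18156204 = 7840/29667

7840/29667


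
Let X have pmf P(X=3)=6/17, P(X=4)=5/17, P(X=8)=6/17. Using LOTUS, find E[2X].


E[2X] = sum(g(x)*P(x))
= 6*6/17 + 8*5/17 + 16*6/17
= 172/17

172/17


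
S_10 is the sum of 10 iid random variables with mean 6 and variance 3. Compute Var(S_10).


By independence, Var(S_n) = n*Var(X_1) = 10*3 = 30

30


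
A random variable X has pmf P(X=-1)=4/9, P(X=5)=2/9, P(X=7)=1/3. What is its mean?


E[X] = sum(x * P(x))
= -1*4/9 + 5*2/9 + 7*1/3
= 3

3


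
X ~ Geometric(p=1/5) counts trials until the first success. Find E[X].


For geometric (trials until first success), E[X] = 1/p = 1/(1/5) = 5

5


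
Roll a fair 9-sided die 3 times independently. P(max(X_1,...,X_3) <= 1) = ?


P(max <= 1) = P(all X_i <= 1) = (P(X_1 <= 1))^3
= (1/9)^3 = 1/729

1/729


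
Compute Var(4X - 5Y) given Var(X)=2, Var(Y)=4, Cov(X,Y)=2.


Var(4X - 5Y) = 4^2*Var(X) + (-5)^2*Var(Y) + 2*4*(-5)*Cov(X,Y)
= 16*2 + 25*4 - 40*2
= 32 + 100 - 80 = 52

52


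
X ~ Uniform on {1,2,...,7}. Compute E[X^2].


E[X^2] = (1/7) * sum(x^2 for x=1..7)
= 140/7 = 20

20


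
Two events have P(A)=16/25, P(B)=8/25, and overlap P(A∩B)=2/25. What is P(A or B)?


P(A∪B) = P(A) + P(B) - P(A∩B)
= 16/25 + 8/25 - 2/25 = 22/25

22/25


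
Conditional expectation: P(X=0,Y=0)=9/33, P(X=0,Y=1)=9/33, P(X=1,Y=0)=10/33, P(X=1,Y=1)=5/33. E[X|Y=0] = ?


P(Y=0) = 19/33
E[X|Y=0] = (0*9 + 1*10)/19 = 10/19

10/19


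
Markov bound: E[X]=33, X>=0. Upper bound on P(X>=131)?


Markov: P(X >= a) <= E[X]/a
P(X >= 131) <= 33/131

33/131


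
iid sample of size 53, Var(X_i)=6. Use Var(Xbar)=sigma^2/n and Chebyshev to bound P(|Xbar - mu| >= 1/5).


Var(Xbar) = Var(X)/n = 6/53
Chebyshev: P(|Xbar-mu| >= 1/5) <= Var(Xbar)/(1/5)^2 = (6/53)/(1/25) = 150/53
Bound exceeds 1, so trivial bound: 1

1


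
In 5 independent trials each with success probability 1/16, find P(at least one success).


P(at least one) = 1 - P(none)
P(none) = (1 - 1/16)^5 = (15/16)^5 = 759375/1048576
P(at least one) = 1 - 759375/1048576 = 289201/1048576

289201/1048576


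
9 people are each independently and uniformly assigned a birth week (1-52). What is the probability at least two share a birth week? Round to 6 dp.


P(all different) = prod((52-i)/52 for i=0..8) = 0.480255
P(at least one match) = 1 - 0.480255 = 0.519745

0.519745


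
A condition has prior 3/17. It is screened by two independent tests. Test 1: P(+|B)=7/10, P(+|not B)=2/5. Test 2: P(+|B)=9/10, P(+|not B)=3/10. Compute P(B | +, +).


After test 1: P(+) = 7/10*3/17 + 2/5*14/17 = 77/170
P(B|+) = (21/170)/(77/170) = 3/11
After test 2 (use post1 as new prior): P(+) = 9/10*3/11 + 3/10*8/11 = 51/110
P(B|+,+) = (27/110)/(51/110) = 9/17

9/17


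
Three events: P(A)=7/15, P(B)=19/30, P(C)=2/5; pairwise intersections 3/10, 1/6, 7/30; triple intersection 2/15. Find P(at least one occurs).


P(A∪B∪C) = P(A)+P(B)+P(C) - P(AB)-P(AC)-P(BC) + P(ABC)
= 7/15+19/30+2/5 - 3/10-1/6-7/30 + 2/15
= 14/15

14/15


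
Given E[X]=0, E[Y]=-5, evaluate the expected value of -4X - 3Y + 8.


E[-4X - 3Y + 8] = -4*E[X] - 3*E[Y] + 8
= (-4)*(0) + (-3)*(-5) + (8)
= 0 + 15 + 8 = 23

23


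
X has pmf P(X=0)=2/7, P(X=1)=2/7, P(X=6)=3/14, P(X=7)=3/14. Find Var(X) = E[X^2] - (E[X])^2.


E[X] = 43/14, E[X^2] = 37/2
Var(X) = E[X^2] - (E[X])^2 = 37/2 - (43/14)^2 = 1777/196

1777/196


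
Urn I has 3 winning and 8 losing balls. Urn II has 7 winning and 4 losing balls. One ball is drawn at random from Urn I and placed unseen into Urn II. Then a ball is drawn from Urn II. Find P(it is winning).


P(transfer winning) = 3/11; P(transfer losing) = 8/11
If winning transferred: Urn II has 8 winning of 12, so P(winning|winning moved) = 2/3
If losing transferred: Urn II has 7 winning of 12, so P(winning|losing moved) = 7/12
By total probability: P(winning) = 3/11*2/3 + 8/11*7/12 = 20/33

20/33


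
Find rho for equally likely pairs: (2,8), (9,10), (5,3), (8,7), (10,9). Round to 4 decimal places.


Cov(X,Y) = 3.0800, Var(X) = 8.5600, Var(Y) = 5.8400
rho = Cov/(sqrt(VarX)*sqrt(VarY)) = 0.4356

0.4356


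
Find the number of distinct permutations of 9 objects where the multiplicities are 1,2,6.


9! = 362880
Denominator: 1!=1 * 2!=2 * 6!=720
Coefficient = 362880 / 1440 = 252

252


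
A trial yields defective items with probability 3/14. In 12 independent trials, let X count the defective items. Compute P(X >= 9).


P(X>=9) = P(X=9) + P(X=10) + P(X=11) + P(X=12)
= 1440894015/14173478093824 + 235782657/28346956187648 + 5845851/14173478093824 + 531441/56693912375296
= 6259056219/56693912375296

6259056219/56693912375296


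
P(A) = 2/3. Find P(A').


P(A') = 1 - P(A) = 1 - 2/3 = 1/3

1/3


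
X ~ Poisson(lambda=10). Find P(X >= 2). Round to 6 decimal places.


P(X>=2) = 1 - P(X<=1) = 1 - (e^(-10)*10^0/0! + e^(-10)*10^1/1!)
≈ 1 - (0.0000453999 + 0.0004539993)
= 1 - 0.0004993992 = 0.9995006008
≈ 0.999501

0.999501


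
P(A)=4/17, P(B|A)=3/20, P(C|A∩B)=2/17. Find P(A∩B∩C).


P(A∩B∩C) = P(A) * P(B|A) * P(C|A∩B)
= 4/17 * 3/20 * 2/17
= 3/85 * 2/17 = 6/1445

6/1445


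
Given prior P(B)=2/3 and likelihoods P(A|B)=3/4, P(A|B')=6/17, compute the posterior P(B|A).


P(A) = P(A|B)P(B) + P(A|B')P(B') = 3/4*2/3 + 6/17*1/3 = 21/34
P(B|A) = P(A|B)P(B)/P(A) = (1/2)/(21/34) = 17/21

17/21


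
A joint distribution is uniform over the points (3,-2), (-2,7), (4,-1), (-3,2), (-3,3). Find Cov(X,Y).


E[X]=-1/5, E[Y]=9/5, E[XY]=-39/5
Cov(X,Y) = E[XY] - E[X]E[Y] = -39/5 + 1/5*9/5 = -186/25

-186/25


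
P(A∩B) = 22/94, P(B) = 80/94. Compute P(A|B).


P(A|B) = P(A∩B)/P(B) = (22/94)/(80/94) = 22/80 = 11/40

11/40


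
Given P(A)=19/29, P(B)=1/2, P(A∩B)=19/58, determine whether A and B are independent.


P(A)*P(B) = 19/29*1/2 = 19/58
P(A∩B) = 19/58, which equals P(A)P(B), so independent

Yes, A and B are independent


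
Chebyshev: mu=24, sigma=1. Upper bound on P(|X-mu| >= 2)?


k = 2/1 = 2
Chebyshev: P(|X-mu| >= k*sigma) <= 1/k^2 = 1/2^2 = 1/4

1/4


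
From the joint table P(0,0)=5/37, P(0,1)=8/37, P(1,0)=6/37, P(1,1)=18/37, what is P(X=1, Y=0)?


Read from table: P(X=1, Y=0) = 6/37

6/37


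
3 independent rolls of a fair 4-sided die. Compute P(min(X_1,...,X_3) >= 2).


P(min >= 2) = P(all X_i >= 2) = (P(X_1 >= 2))^3
= (3/4)^3 = 27/64

27/64


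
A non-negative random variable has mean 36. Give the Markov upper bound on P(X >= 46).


Markov: P(X >= a) <= E[X]/a
P(X >= 46) <= 36/46 = 18/23

18/23


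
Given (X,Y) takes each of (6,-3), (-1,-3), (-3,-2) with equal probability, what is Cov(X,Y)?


E[X]=2/3, E[Y]=-8/3, E[XY]=-3
Cov(X,Y) = E[XY] - E[X]E[Y] = -3 - 2/3*-8/3 = -11/9

-11/9


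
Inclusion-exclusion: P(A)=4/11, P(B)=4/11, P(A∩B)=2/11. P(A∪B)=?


P(A∪B) = P(A) + P(B) - P(A∩B)
= 4/11 + 4/11 - 2/11 = 6/11

6/11


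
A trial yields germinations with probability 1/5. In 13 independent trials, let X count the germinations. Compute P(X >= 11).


P(X>=11) = P(X=11) + P(X=12) + P(X=13)
= 1248/1220703125 + 52/1220703125 + 1/1220703125
= 1301/1220703125

1301/1220703125


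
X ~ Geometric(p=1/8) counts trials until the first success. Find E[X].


For geometric (trials until first success), E[X] = 1/p = 1/(1/8) = 8

8


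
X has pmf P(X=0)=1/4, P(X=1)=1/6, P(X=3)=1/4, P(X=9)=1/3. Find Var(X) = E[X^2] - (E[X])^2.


E[X] = 47/12, E[X^2] = 353/12
Var(X) = E[X^2] - (E[X])^2 = 353/12 - (47/12)^2 = 2027/144

2027/144


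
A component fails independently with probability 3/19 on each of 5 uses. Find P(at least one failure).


P(at least one) = 1 - P(none)
P(none) = (1 - 3/19)^5 = (16/19)^5 = 1048576/2476099
P(at least one) = 1 - 1048576/2476099 = 1427523/2476099

1427523/2476099


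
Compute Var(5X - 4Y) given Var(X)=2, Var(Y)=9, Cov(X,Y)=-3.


Var(5X - 4Y) = 5^2*Var(X) + (-4)^2*Var(Y) + 2*5*(-4)*Cov(X,Y)
= 25*2 + 16*9 - 40*(-3)
= 50 + 144 + 120 = 314

314


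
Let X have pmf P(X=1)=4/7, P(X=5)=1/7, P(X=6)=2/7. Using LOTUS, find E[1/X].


E[1/X] = sum(g(x)*P(x))
= 1*4/7 + 1/5*1/7 + 1/6*2/7
= 68/105

68/105


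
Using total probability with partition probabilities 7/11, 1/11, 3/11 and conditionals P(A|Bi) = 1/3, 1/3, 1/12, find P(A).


P(A) = P(A|B1)P(B1) + P(A|B2)P(B2) + P(A|B3)P(B3)
= 1/3*7/11 + 1/3*1/11 + 1/12*3/11
= 7/33 + 1/33 + 1/44 = 35/132

35/132


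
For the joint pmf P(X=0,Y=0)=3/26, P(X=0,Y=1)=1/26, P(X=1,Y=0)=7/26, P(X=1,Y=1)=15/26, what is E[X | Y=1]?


P(Y=1) = 16/26
E[X|Y=1] = (0*1 + 1*15)/16 = 15/16

15/16


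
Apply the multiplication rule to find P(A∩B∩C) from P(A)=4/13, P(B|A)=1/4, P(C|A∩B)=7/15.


P(A∩B∩C) = P(A) * P(B|A) * P(C|A∩B)
= 4/13 * 1/4 * 7/15
= 1/13 * 7/15 = 7/195

7/195


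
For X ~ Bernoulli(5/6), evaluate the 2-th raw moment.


For Bernoulli: X in {0,1}
E[X^2] = 0^2*(1-5/6) + 1^2*5/6 = 5/6

5/6


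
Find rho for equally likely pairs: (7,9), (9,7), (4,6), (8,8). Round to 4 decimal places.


Cov(X,Y) = 1.0000, Var(X) = 3.5000, Var(Y) = 1.2500
rho = Cov/(sqrt(VarX)*sqrt(VarY)) = 0.4781

0.4781


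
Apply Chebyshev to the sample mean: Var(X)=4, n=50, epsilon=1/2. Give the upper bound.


Var(Xbar) = Var(X)/n = 4/50
Chebyshev: P(|Xbar-mu| >= 1/2) <= Var(Xbar)/(1/2)^2 = (2/25)/(1/4) = 8/25

8/25


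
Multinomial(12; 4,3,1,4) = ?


12! = 479001600
Denominator: 4!=24 * 3!=6 * 1!=1 * 4!=24
Coefficient = 479001600 / 3456 = 138600

138600


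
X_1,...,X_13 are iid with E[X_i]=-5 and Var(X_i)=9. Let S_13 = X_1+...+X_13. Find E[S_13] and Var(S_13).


E[S_n] = n*mu = 13*-5 = -65
Var(S_n) = n*sigma^2 = 13*9 = 117

E[S_13]=-65, Var(S_13)=117


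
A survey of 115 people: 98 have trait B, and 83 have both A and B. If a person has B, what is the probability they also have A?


P(A|B) = P(A∩B)/P(B) = (83/115)/(98/115) = 83/98

83/98


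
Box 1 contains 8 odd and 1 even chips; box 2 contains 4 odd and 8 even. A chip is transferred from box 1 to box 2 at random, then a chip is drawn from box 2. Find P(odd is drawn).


P(transfer odd) = 8/9; P(transfer even) = 1/9
If odd transferred: Urn II has 5 odd of 13, so P(odd|odd moved) = 5/13
If even transferred: Urn II has 4 odd of 13, so P(odd|even moved) = 4/13
By total probability: P(odd) = 8/9*5/13 + 1/9*4/13 = 44/117

44/117


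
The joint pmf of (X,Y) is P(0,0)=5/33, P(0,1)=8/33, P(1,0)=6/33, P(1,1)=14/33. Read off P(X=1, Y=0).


Read from table: P(X=1, Y=0) = 6/33 = 2/11

2/11


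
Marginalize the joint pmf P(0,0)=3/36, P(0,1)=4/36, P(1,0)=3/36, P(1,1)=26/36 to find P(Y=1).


P(Y=1) = P(0,1)+P(1,1) = 4/36 + 26/36 = 30/36 = 5/6

5/6


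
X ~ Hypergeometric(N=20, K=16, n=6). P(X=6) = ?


P(X=6) = C(16,6)*C(4,0) / C(20,6)
= 8008*1 / 38760
= 8008/38760 = 1001/4845

1001/4845


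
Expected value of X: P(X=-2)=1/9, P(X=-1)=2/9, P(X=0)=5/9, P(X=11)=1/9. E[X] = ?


E[X] = sum(x * P(x))
= -2*1/9 - 1*2/9 + 0*5/9 + 11*1/9
= 7/9

7/9


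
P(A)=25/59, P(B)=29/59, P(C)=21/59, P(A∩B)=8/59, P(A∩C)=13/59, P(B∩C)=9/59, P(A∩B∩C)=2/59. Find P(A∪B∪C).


P(A∪B∪C) = P(A)+P(B)+P(C) - P(AB)-P(AC)-P(BC) + P(ABC)
= 25/59+29/59+21/59 - 8/59-13/59-9/59 + 2/59
= 47/59

47/59


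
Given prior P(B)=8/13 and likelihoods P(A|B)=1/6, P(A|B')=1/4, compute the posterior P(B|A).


P(A) = P(A|B)P(B) + P(A|B')P(B') = 1/6*8/13 + 1/4*5/13 = 31/156
P(B|A) = P(A|B)P(B)/P(A) = (4/39)/(31/156) = 16/31

16/31


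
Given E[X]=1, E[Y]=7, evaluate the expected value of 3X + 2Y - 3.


E[3X + 2Y - 3] = 3*E[X] + 2*E[Y] - 3
= (3)*(1) + (2)*(7) + (-3)
= 3 + 14 - 3 = 14

14


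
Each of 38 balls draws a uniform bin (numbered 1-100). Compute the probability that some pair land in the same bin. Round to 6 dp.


P(all different) = prod((100-i)/100 for i=0..37) = 0.000297
P(at least one match) = 1 - 0.000297 = 0.999703

0.999703


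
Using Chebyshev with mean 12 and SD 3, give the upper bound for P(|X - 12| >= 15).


k = 15/3 = 5
Chebyshev: P(|X-mu| >= k*sigma) <= 1/k^2 = 1/5^2 = 1/25

1/25


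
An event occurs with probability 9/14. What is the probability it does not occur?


P(A') = 1 - P(A) = 1 - 9/14 = 5/14

5/14


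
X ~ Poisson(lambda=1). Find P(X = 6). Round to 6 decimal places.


P(X=6) = e^(-1) * 1^6 / 6!
≈ 0.3678794412 * 1 / 720
≈ 0.000511

0.000511


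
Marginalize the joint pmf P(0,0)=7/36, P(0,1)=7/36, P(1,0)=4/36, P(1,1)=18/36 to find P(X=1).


P(X=1) = P(1,0)+P(1,1) = 4/36 + 18/36 = 22/36 = 11/18

11/18


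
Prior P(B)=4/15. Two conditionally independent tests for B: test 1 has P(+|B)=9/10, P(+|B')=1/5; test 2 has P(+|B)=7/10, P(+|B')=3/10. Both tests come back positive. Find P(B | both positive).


After test 1: P(+) = 9/10*4/15 + 1/5*11/15 = 29/75
P(B|+) = (6/25)/(29/75) = 18/29
After test 2 (use post1 as new prior): P(+) = 7/10*18/29 + 3/10*11/29 = 159/290
P(B|+,+) = (63/145)/(159/290) = 42/53

42/53


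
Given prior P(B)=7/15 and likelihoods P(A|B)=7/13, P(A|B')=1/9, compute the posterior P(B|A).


P(A) = P(A|B)P(B) + P(A|B')P(B') = 7/13*7/15 + 1/9*8/15 = 109/351
P(B|A) = P(A|B)P(B)/P(A) = (49/195)/(109/351) = 441/545

441/545


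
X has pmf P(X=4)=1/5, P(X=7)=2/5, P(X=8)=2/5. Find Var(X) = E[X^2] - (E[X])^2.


E[X] = 34/5, E[X^2] = 242/5
Var(X) = E[X^2] - (E[X])^2 = 242/5 - (34/5)^2 = 54/25

54/25


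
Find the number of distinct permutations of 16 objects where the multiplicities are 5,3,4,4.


16! = 20922789888000
Denominator: 5!=120 * 3!=6 * 4!=24 * 4!=24
Coefficient = 20922789888000 / 414720 = 50450400

50450400


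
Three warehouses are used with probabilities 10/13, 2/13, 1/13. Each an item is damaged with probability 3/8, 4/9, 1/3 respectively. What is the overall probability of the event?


P(A) = P(A|B1)P(B1) + P(A|B2)P(B2) + P(A|B3)P(B3)
= 3/8*10/13 + 4/9*2/13 + 1/3*1/13
= 15/52 + 8/117 + 1/39 = 179/468

179/468


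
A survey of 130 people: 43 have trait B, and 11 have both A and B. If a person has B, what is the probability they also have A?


P(A|B) = P(A∩B)/P(B) = (11/130)/(43/130) = 11/43

11/43


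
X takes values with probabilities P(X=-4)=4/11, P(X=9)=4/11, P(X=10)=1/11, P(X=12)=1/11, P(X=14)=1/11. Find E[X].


E[X] = sum(x * P(x))
= -4*4/11 + 9*4/11 + 10*1/11 + 12*1/11 + 14*1/11
= 56/11

56/11


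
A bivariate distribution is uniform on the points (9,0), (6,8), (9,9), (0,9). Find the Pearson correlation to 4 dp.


Cov(X,Y) = -6.7500, Var(X) = 13.5000, Var(Y) = 14.2500
rho = Cov/(sqrt(VarX)*sqrt(VarY)) = -0.4867

-0.4867


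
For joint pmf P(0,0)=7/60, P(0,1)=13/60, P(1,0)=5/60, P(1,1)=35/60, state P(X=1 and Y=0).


Read from table: P(X=1, Y=0) = 5/60 = 1/12

1/12


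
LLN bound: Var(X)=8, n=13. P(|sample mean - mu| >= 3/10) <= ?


Var(Xbar) = Var(X)/n = 8/13
Chebyshev: P(|Xbar-mu| >= 3/10) <= Var(Xbar)/(3/10)^2 = (8/13)/(9/100) = 800/117
Bound exceeds 1, so trivial bound: 1

1


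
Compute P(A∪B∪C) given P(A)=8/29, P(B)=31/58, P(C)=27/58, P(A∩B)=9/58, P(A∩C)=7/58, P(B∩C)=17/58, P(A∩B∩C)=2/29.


P(A∪B∪C) = P(A)+P(B)+P(C) - P(AB)-P(AC)-P(BC) + P(ABC)
= 8/29+31/58+27/58 - 9/58-7/58-17/58 + 2/29
= 45/58

45/58


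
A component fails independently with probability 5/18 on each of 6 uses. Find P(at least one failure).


P(at least one) = 1 - P(none)
P(none) = (1 - 5/18)^6 = (13/18)^6 = 4826809/34012224
P(at least one) = 1 - 4826809/34012224 = 29185415/34012224

29185415/34012224


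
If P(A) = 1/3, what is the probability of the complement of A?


P(A') = 1 - P(A) = 1 - 1/3 = 2/3

2/3


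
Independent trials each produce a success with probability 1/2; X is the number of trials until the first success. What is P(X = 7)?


P(X=7) = (1-p)^6 * p = (1/2)^6 * 1/2
= 1/64 * 1/2 = 1/128

1/128


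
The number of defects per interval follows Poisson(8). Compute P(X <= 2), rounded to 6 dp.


P(X<=2) = e^(-8)*8^0/0! + e^(-8)*8^1/1! + e^(-8)*8^2/2!
≈ 0.0003354626 + 0.0026837010 + 0.0107348041
= 0.0137539677
≈ 0.013754

0.013754


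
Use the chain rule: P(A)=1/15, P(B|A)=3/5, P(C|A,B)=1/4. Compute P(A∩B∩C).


P(A∩B∩C) = P(A) * P(B|A) * P(C|A∩B)
= 1/15 * 3/5 * 1/4
= 1/25 * 1/4 = 1/100

1/100


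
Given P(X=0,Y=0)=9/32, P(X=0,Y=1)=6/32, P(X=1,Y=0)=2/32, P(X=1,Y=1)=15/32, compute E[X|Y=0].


P(Y=0) = 11/32
E[X|Y=0] = (0*9 + 1*2)/11 = 2/11

2/11


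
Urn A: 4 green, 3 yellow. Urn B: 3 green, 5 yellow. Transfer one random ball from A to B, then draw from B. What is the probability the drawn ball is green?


P(transfer green) = 4/7; P(transfer yellow) = 3/7
If green transferred: Urn II has 4 green of 9, so P(green|green moved) = 4/9
If yellow transferred: Urn II has 3 green of 9, so P(green|yellow moved) = 1/3
By total probability: P(green) = 4/7*4/9 + 3/7*1/3 = 25/63

25/63


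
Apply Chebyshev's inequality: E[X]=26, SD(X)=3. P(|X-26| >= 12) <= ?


k = 12/3 = 4
Chebyshev: P(|X-mu| >= k*sigma) <= 1/k^2 = 1/4^2 = 1/16

1/16


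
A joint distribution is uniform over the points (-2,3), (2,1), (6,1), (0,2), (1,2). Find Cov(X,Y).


E[X]=7/5, E[Y]=9/5, E[XY]=4/5
Cov(X,Y) = E[XY] - E[X]E[Y] = 4/5 - 7/5*9/5 = -43/25

-43/25


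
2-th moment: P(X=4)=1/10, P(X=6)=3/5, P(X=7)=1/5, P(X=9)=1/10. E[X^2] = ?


E[X^2] = sum(x^2 * P(x))
= 16*1/10 + 36*3/5 + 49*1/5 + 81*1/10
= 411/10

411/10


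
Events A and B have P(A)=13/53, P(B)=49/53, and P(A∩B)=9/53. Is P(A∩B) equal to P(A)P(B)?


P(A)*P(B) = 13/53*49/53 = 637/2809
P(A∩B) = 9/53 != 637/2809, so not independent

No, A and B are not independent


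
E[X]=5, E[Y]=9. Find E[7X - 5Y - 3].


E[7X - 5Y - 3] = 7*E[X] - 5*E[Y] - 3
= (7)*(5) + (-5)*(9) + (-3)
= 35 - 45 - 3 = -13

-13


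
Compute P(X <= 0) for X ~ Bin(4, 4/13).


P(X<=0) = P(X=0)
= 6561/28561
= 6561/28561

6561/28561


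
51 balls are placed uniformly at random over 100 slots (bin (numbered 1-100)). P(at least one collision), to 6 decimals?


P(all different) = prod((100-i)/100 for i=0..50) = 0.000000
P(at least one match) = 1 - 0.000000 = 1.000000

1.000000


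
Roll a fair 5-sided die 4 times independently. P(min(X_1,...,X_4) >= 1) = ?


P(min >= 1) = P(all X_i >= 1) = (P(X_1 >= 1))^4
= (5/5)^4 = 1^4 = 1

1


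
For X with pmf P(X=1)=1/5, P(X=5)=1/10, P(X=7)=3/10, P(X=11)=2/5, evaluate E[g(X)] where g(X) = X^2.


E[X^2] = sum(g(x)*P(x))
= 1*1/5 + 25*1/10 + 49*3/10 + 121*2/5
= 329/5

329/5


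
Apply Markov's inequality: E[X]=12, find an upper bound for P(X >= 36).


Markov: P(X >= a) <= E[X]/a
P(X >= 36) <= 12/36 = 1/3

1/3


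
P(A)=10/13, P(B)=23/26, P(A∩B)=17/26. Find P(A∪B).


P(A∪B) = P(A) + P(B) - P(A∩B)
= 10/13 + 23/26 - 17/26 = 1

1


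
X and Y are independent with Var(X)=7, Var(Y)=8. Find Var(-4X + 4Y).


Independence => Cov(X,Y)=0
Var(-4X + 4Y) = (-4)^2*Var(X) + 4^2*Var(Y)
= 16*7 + 16*8 = 240

240


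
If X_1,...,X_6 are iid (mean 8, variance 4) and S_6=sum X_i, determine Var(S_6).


By independence, Var(S_n) = n*Var(X_1) = 6*4 = 24

24


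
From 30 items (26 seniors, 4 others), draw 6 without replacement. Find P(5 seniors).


P(X=5) = C(26,5)*C(4,1) / C(30,6)
= 65780*4 / 593775
= 263120/593775 = 4048/9135

4048/9135


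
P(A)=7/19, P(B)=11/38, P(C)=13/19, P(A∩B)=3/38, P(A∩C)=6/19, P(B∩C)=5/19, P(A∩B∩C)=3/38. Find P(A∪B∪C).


P(A∪B∪C) = P(A)+P(B)+P(C) - P(AB)-P(AC)-P(BC) + P(ABC)
= 7/19+11/38+13/19 - 3/38-6/19-5/19 + 3/38
= 29/38

29/38


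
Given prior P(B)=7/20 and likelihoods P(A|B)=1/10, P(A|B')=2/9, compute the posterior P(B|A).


P(A) = P(A|B)P(B) + P(A|B')P(B') = 1/10*7/20 + 2/9*13/20 = 323/1800
P(B|A) = P(A|B)P(B)/P(A) = (7/200)/(323/1800) = 63/323

63/323
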